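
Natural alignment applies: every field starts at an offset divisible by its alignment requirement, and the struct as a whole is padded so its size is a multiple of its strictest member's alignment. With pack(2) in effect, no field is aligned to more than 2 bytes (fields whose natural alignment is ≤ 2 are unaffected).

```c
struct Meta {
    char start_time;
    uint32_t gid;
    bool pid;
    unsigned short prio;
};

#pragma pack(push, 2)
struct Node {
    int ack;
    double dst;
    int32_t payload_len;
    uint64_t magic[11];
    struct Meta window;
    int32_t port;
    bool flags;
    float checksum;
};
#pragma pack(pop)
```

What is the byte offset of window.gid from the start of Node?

Meta: start_time at 0 (size 1, align 1) → ends 1; pad 3 to align 4 for gid; gid at 4 (size 4, align 4) → ends 8; pid at 8 (size 1, align 1) → ends 9; pad 1 to align 2 for prio; prio at 10 (size 2, align 2) → ends 12; total 12 bytes, alignment 4
ack at 0 (size 4, align 2) → ends 4
dst at 4 (size 8, align 2) → ends 12
payload_len at 12 (size 4, align 2) → ends 16
magic at 16 (size 88, align 2) → ends 104
window at 104 (size 12, align 2) → ends 116
within Meta: gid at 4
104 + 4 = 108

108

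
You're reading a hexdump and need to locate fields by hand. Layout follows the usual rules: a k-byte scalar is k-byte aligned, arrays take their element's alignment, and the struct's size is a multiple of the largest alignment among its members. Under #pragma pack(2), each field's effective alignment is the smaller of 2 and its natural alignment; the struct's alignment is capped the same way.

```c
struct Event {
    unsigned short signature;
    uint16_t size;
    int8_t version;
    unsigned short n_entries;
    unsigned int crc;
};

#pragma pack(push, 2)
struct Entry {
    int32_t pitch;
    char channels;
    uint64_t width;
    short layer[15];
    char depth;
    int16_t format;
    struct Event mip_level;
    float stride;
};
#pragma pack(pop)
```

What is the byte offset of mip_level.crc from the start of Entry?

56

Event: 0..2  signature  (2B, 2-aligned); 2..4  size  (2B, 2-aligned); 4..5  version  (1B, 1-aligned); 5..6  -- padding (1B); 6..8  n_entries  (2B, 2-aligned); 8..12  crc  (4B, 4-aligned); sizeof = 12, alignof = 4
0..4  pitch  (4B, 2-aligned)
4..5  channels  (1B, 1-aligned)
5..6  -- padding (1B)
6..14  width  (8B, 2-aligned)
14..44  layer  (30B, 2-aligned)
44..45  depth  (1B, 1-aligned)
45..46  -- padding (1B)
46..48  format  (2B, 2-aligned)
48..60  mip_level  (12B, 2-aligned)
within Event: crc at 8
48 + 8 = 56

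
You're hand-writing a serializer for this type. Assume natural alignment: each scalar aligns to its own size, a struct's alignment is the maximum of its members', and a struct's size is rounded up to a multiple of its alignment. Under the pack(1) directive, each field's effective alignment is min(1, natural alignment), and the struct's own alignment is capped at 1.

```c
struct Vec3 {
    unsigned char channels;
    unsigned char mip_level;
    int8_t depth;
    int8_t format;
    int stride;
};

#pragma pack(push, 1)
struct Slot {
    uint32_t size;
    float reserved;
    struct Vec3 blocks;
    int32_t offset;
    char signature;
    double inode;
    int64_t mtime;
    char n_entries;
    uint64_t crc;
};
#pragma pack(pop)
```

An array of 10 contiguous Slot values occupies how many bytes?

Vec3: @0: channels [1B, align 1] → 1; @1: mip_level [1B, align 1] → 2; @2: depth [1B, align 1] → 3; @3: format [1B, align 1] → 4; @4: stride [4B, align 4] → 8; size 8, align 4
@0: size [4B, align 1] → 4
@4: reserved [4B, align 1] → 8
@8: blocks [8B, align 1] → 16
@16: offset [4B, align 1] → 20
@20: signature [1B, align 1] → 21
@21: inode [8B, align 1] → 29
@29: mtime [8B, align 1] → 37
@37: n_entries [1B, align 1] → 38
@38: crc [8B, align 1] → 46
size 46, align 1
array of 10: 10 × 46 = 460

460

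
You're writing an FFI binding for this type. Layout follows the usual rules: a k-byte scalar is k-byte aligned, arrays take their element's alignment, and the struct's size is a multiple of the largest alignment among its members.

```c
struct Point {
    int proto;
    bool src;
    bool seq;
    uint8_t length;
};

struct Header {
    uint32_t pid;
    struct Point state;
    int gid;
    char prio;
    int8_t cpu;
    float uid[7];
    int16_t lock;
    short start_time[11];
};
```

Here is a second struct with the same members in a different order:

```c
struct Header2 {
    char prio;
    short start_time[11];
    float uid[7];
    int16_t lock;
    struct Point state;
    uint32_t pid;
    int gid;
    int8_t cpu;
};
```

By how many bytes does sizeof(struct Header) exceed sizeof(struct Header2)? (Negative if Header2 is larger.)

-4

Point: proto at 0 (size 4, align 4) → ends 4; src at 4 (size 1, align 1) → ends 5; seq at 5 (size 1, align 1) → ends 6; length at 6 (size 1, align 1) → ends 7; tail pad 1 to reach multiple of 4; total 8 bytes, alignment 4
pid at 0 (size 4, align 4) → ends 4
state at 4 (size 8, align 4) → ends 12
gid at 12 (size 4, align 4) → ends 16
prio at 16 (size 1, align 1) → ends 17
cpu at 17 (size 1, align 1) → ends 18
pad 2 to align 4 for uid
uid at 20 (size 28, align 4) → ends 48
lock at 48 (size 2, align 2) → ends 50
start_time at 50 (size 22, align 2) → ends 72
total 72 bytes, alignment 4
— Header2 —
prio at 0 (size 1, align 1) → ends 1
pad 1 to align 2 for start_time
start_time at 2 (size 22, align 2) → ends 24
uid at 24 (size 28, align 4) → ends 52
lock at 52 (size 2, align 2) → ends 54
pad 2 to align 4 for state
state at 56 (size 8, align 4) → ends 64
pid at 64 (size 4, align 4) → ends 68
gid at 68 (size 4, align 4) → ends 72
cpu at 72 (size 1, align 1) → ends 73
tail pad 3 to reach multiple of 4
total 76 bytes, alignment 4
72 − 76 = -4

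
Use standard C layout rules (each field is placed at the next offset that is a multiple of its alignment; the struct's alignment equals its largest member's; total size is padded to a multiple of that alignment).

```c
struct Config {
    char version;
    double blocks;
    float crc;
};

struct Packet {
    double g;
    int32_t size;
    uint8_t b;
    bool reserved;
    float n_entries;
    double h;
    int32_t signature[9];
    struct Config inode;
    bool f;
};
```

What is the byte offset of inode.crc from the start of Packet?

88

Config: 0..1  version  (1B, 1-aligned); 1..8  -- padding (7B); 8..16  blocks  (8B, 8-aligned); 16..20  crc  (4B, 4-aligned); 20..24  -- tail padding (4B); sizeof = 24, alignof = 8
0..8  g  (8B, 8-aligned)
8..12  size  (4B, 4-aligned)
12..13  b  (1B, 1-aligned)
13..14  reserved  (1B, 1-aligned)
14..16  -- padding (2B)
16..20  n_entries  (4B, 4-aligned)
20..24  -- padding (4B)
24..32  h  (8B, 8-aligned)
32..68  signature  (36B, 4-aligned)
68..72  -- padding (4B)
72..96  inode  (24B, 8-aligned)
within Config: crc at 16
72 + 16 = 88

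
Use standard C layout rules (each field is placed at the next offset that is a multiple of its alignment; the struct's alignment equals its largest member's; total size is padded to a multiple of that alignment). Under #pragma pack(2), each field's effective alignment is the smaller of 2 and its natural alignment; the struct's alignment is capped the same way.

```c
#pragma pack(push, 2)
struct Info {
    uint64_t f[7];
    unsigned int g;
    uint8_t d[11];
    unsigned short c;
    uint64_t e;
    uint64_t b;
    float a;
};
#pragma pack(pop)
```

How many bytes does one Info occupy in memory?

0..56  f  (56B, 2-aligned)
56..60  g  (4B, 2-aligned)
60..71  d  (11B, 1-aligned)
71..72  -- padding (1B)
72..74  c  (2B, 2-aligned)
74..82  e  (8B, 2-aligned)
82..90  b  (8B, 2-aligned)
90..94  a  (4B, 2-aligned)
sizeof = 94, alignof = 2

94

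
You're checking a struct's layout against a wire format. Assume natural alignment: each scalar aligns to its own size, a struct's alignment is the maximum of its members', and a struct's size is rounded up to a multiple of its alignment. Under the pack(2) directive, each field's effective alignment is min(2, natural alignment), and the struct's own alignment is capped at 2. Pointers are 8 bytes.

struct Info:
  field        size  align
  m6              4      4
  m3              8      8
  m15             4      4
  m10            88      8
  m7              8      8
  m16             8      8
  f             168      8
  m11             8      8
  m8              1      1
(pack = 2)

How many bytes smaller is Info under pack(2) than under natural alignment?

natural layout:
  m6 at 0 (size 4, align 4) → ends 4
  pad 4 to align 8 for m3
  m3 at 8 (size 8, align 8) → ends 16
  m15 at 16 (size 4, align 4) → ends 20
  pad 4 to align 8 for m10
  m10 at 24 (size 88, align 8) → ends 112
  m7 at 112 (size 8, align 8) → ends 120
  m16 at 120 (size 8, align 8) → ends 128
  f at 128 (size 168, align 8) → ends 296
  m11 at 296 (size 8, align 8) → ends 304
  m8 at 304 (size 1, align 1) → ends 305
  tail pad 7 to reach multiple of 8
  total 312 bytes, alignment 8
packed(2) layout:
  m6 at 0 (size 4, align 2) → ends 4
  m3 at 4 (size 8, align 2) → ends 12
  m15 at 12 (size 4, align 2) → ends 16
  m10 at 16 (size 88, align 2) → ends 104
  m7 at 104 (size 8, align 2) → ends 112
  m16 at 112 (size 8, align 2) → ends 120
  f at 120 (size 168, align 2) → ends 288
  m11 at 288 (size 8, align 2) → ends 296
  m8 at 296 (size 1, align 1) → ends 297
  tail pad 1 to reach multiple of 2
  total 298 bytes, alignment 2
312 − 298 = 14

14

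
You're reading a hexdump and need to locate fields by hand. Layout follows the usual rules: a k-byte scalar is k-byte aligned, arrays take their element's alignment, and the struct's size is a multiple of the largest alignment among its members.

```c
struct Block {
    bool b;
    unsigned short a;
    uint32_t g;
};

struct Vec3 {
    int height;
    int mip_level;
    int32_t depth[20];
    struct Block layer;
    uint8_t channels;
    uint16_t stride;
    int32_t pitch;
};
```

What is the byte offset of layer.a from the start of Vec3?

90

Block: 0..1  b  (1B, 1-aligned); 1..2  -- padding (1B); 2..4  a  (2B, 2-aligned); 4..8  g  (4B, 4-aligned); sizeof = 8, alignof = 4
0..4  height  (4B, 4-aligned)
4..8  mip_level  (4B, 4-aligned)
8..88  depth  (80B, 4-aligned)
88..96  layer  (8B, 4-aligned)
within Block: a at 2
88 + 2 = 90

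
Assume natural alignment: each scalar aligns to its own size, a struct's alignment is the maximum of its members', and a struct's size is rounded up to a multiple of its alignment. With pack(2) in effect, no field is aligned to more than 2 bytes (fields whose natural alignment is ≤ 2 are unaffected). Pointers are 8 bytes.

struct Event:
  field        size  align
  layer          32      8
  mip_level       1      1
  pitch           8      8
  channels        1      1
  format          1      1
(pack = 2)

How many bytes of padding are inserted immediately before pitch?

1

@0: layer [32B, align 2] → 32
@32: mip_level [1B, align 1] → 33
+1 pad (align 2)
@34: pitch [8B, align 2] → 42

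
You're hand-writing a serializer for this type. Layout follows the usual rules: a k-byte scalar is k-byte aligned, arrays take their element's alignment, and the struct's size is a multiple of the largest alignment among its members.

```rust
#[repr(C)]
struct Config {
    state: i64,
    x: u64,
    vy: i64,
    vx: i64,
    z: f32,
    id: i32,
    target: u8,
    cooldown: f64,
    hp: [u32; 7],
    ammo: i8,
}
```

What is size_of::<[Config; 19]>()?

1672

0..8  state  (8B, 8-aligned)
8..16  x  (8B, 8-aligned)
16..24  vy  (8B, 8-aligned)
24..32  vx  (8B, 8-aligned)
32..36  z  (4B, 4-aligned)
36..40  id  (4B, 4-aligned)
40..41  target  (1B, 1-aligned)
41..48  -- padding (7B)
48..56  cooldown  (8B, 8-aligned)
56..84  hp  (28B, 4-aligned)
84..85  ammo  (1B, 1-aligned)
85..88  -- tail padding (3B)
sizeof = 88, alignof = 8
array of 19: 19 × 88 = 1672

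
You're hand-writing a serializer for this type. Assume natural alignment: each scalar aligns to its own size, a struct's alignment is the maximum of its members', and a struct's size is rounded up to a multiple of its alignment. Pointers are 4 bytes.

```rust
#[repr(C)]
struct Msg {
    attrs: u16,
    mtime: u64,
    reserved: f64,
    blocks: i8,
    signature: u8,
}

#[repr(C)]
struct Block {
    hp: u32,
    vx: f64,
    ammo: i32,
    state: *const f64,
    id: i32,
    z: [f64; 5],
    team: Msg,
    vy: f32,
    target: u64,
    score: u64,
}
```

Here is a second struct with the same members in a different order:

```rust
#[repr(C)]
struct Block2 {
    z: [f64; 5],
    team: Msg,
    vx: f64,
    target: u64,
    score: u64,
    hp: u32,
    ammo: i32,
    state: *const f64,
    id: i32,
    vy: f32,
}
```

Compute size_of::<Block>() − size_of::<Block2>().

Msg: @0: attrs [2B, align 2] → 2; +6 pad (align 8); @8: mtime [8B, align 8] → 16; @16: reserved [8B, align 8] → 24; @24: blocks [1B, align 1] → 25; @25: signature [1B, align 1] → 26; +6 tail pad (align 8); size 32, align 8
@0: hp [4B, align 4] → 4
+4 pad (align 8)
@8: vx [8B, align 8] → 16
@16: ammo [4B, align 4] → 20
@20: state [4B, align 4] → 24
@24: id [4B, align 4] → 28
+4 pad (align 8)
@32: z [40B, align 8] → 72
@72: team [32B, align 8] → 104
@104: vy [4B, align 4] → 108
+4 pad (align 8)
@112: target [8B, align 8] → 120
@120: score [8B, align 8] → 128
size 128, align 8
— Block2 —
@0: z [40B, align 8] → 40
@40: team [32B, align 8] → 72
@72: vx [8B, align 8] → 80
@80: target [8B, align 8] → 88
@88: score [8B, align 8] → 96
@96: hp [4B, align 4] → 100
@100: ammo [4B, align 4] → 104
@104: state [4B, align 4] → 108
@108: id [4B, align 4] → 112
@112: vy [4B, align 4] → 116
+4 tail pad (align 8)
size 120, align 8
128 − 120 = 8

8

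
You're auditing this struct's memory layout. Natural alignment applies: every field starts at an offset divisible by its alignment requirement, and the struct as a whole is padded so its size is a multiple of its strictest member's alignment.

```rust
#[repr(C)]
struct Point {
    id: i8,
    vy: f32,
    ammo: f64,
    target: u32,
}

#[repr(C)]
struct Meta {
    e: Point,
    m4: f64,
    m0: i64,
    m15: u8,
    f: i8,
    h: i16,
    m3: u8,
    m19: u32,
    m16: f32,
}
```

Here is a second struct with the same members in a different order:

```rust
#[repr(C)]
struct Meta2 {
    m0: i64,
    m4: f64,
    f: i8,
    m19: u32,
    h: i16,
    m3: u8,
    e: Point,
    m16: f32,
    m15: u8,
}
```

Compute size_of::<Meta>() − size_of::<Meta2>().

Point: @0: id [1B, align 1] → 1; +3 pad (align 4); @4: vy [4B, align 4] → 8; @8: ammo [8B, align 8] → 16; @16: target [4B, align 4] → 20; +4 tail pad (align 8); size 24, align 8
@0: e [24B, align 8] → 24
@24: m4 [8B, align 8] → 32
@32: m0 [8B, align 8] → 40
@40: m15 [1B, align 1] → 41
@41: f [1B, align 1] → 42
@42: h [2B, align 2] → 44
@44: m3 [1B, align 1] → 45
+3 pad (align 4)
@48: m19 [4B, align 4] → 52
@52: m16 [4B, align 4] → 56
size 56, align 8
— Meta2 —
@0: m0 [8B, align 8] → 8
@8: m4 [8B, align 8] → 16
@16: f [1B, align 1] → 17
+3 pad (align 4)
@20: m19 [4B, align 4] → 24
@24: h [2B, align 2] → 26
@26: m3 [1B, align 1] → 27
+5 pad (align 8)
@32: e [24B, align 8] → 56
@56: m16 [4B, align 4] → 60
@60: m15 [1B, align 1] → 61
+3 tail pad (align 8)
size 64, align 8
56 − 64 = -8

-8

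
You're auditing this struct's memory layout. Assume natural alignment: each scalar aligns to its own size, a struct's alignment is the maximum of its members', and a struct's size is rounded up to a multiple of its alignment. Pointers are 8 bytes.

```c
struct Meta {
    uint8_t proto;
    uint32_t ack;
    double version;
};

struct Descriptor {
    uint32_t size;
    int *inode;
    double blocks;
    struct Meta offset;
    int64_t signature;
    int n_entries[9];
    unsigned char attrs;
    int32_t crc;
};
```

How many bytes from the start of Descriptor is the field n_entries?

Meta: 0..1  proto  (1B, 1-aligned); 1..4  -- padding (3B); 4..8  ack  (4B, 4-aligned); 8..16  version  (8B, 8-aligned); sizeof = 16, alignof = 8
0..4  size  (4B, 4-aligned)
4..8  -- padding (4B)
8..16  inode  (8B, 8-aligned)
16..24  blocks  (8B, 8-aligned)
24..40  offset  (16B, 8-aligned)
40..48  signature  (8B, 8-aligned)
48..84  n_entries  (36B, 4-aligned)

48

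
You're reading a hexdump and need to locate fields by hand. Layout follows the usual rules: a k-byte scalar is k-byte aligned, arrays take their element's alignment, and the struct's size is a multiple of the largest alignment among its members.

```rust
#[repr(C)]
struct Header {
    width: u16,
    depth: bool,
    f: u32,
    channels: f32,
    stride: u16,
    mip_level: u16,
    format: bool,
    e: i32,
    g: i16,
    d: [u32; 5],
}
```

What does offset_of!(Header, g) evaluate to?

24

0..2  width  (2B, 2-aligned)
2..3  depth  (1B, 1-aligned)
3..4  -- padding (1B)
4..8  f  (4B, 4-aligned)
8..12  channels  (4B, 4-aligned)
12..14  stride  (2B, 2-aligned)
14..16  mip_level  (2B, 2-aligned)
16..17  format  (1B, 1-aligned)
17..20  -- padding (3B)
20..24  e  (4B, 4-aligned)
24..26  g  (2B, 2-aligned)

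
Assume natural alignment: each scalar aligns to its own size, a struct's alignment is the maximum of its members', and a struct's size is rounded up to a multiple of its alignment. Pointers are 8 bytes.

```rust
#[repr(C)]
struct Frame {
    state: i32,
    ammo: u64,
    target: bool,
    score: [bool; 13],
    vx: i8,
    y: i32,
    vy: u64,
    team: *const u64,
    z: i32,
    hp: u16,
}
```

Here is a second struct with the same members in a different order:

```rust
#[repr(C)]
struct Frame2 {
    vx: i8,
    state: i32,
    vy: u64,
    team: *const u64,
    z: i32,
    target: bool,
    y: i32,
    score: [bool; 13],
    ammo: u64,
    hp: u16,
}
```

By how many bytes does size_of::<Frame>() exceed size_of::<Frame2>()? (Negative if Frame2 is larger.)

-8

state at 0 (size 4, align 4) → ends 4
pad 4 to align 8 for ammo
ammo at 8 (size 8, align 8) → ends 16
target at 16 (size 1, align 1) → ends 17
score at 17 (size 13, align 1) → ends 30
vx at 30 (size 1, align 1) → ends 31
pad 1 to align 4 for y
y at 32 (size 4, align 4) → ends 36
pad 4 to align 8 for vy
vy at 40 (size 8, align 8) → ends 48
team at 48 (size 8, align 8) → ends 56
z at 56 (size 4, align 4) → ends 60
hp at 60 (size 2, align 2) → ends 62
tail pad 2 to reach multiple of 8
total 64 bytes, alignment 8
— Frame2 —
vx at 0 (size 1, align 1) → ends 1
pad 3 to align 4 for state
state at 4 (size 4, align 4) → ends 8
vy at 8 (size 8, align 8) → ends 16
team at 16 (size 8, align 8) → ends 24
z at 24 (size 4, align 4) → ends 28
target at 28 (size 1, align 1) → ends 29
pad 3 to align 4 for y
y at 32 (size 4, align 4) → ends 36
score at 36 (size 13, align 1) → ends 49
pad 7 to align 8 for ammo
ammo at 56 (size 8, align 8) → ends 64
hp at 64 (size 2, align 2) → ends 66
tail pad 6 to reach multiple of 8
total 72 bytes, alignment 8
64 − 72 = -8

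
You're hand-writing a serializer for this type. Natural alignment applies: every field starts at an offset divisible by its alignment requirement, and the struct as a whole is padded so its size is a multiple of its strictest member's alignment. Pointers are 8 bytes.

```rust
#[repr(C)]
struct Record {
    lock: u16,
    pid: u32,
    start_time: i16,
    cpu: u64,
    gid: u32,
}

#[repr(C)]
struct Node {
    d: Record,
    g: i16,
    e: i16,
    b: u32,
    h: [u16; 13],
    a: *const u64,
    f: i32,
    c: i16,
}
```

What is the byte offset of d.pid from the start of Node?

Record: 0..2  lock  (2B, 2-aligned); 2..4  -- padding (2B); 4..8  pid  (4B, 4-aligned); 8..10  start_time  (2B, 2-aligned); 10..16  -- padding (6B); 16..24  cpu  (8B, 8-aligned); 24..28  gid  (4B, 4-aligned); 28..32  -- tail padding (4B); sizeof = 32, alignof = 8
0..32  d  (32B, 8-aligned)
within Record: pid at 4
0 + 4 = 4

4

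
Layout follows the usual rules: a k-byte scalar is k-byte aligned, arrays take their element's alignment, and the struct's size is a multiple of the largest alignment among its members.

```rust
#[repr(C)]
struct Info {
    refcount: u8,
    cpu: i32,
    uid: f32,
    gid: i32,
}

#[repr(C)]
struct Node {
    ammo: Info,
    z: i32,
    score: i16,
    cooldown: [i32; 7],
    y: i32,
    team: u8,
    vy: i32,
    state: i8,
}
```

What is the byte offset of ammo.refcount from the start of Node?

0

Info: 0..1  refcount  (1B, 1-aligned); 1..4  -- padding (3B); 4..8  cpu  (4B, 4-aligned); 8..12  uid  (4B, 4-aligned); 12..16  gid  (4B, 4-aligned); sizeof = 16, alignof = 4
0..16  ammo  (16B, 4-aligned)
within Info: refcount at 0
0 + 0 = 0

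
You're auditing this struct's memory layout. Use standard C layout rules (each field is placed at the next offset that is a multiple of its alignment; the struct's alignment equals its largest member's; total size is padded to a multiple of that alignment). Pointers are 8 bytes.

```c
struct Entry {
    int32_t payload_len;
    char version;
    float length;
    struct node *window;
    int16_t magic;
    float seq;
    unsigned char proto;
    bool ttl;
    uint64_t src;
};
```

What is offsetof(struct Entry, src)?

0..4  payload_len  (4B, 4-aligned)
4..5  version  (1B, 1-aligned)
5..8  -- padding (3B)
8..12  length  (4B, 4-aligned)
12..16  -- padding (4B)
16..24  window  (8B, 8-aligned)
24..26  magic  (2B, 2-aligned)
26..28  -- padding (2B)
28..32  seq  (4B, 4-aligned)
32..33  proto  (1B, 1-aligned)
33..34  ttl  (1B, 1-aligned)
34..40  -- padding (6B)
40..48  src  (8B, 8-aligned)

40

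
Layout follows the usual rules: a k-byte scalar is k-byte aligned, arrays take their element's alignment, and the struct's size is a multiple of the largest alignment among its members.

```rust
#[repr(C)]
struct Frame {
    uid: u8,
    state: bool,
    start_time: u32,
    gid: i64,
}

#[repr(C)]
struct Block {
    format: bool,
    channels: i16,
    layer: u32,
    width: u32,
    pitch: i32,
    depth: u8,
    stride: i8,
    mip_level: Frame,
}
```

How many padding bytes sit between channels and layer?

0

Frame: @0: uid [1B, align 1] → 1; @1: state [1B, align 1] → 2; +2 pad (align 4); @4: start_time [4B, align 4] → 8; @8: gid [8B, align 8] → 16; size 16, align 8
@0: format [1B, align 1] → 1
+1 pad (align 2)
@2: channels [2B, align 2] → 4
@4: layer [4B, align 4] → 8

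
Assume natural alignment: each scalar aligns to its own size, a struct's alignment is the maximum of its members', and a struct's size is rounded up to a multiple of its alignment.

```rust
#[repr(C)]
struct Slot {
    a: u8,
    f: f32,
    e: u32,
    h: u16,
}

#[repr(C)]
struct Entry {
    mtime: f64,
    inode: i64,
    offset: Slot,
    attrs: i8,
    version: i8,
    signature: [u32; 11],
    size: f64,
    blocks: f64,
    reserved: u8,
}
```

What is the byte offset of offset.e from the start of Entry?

Slot: 0..1  a  (1B, 1-aligned); 1..4  -- padding (3B); 4..8  f  (4B, 4-aligned); 8..12  e  (4B, 4-aligned); 12..14  h  (2B, 2-aligned); 14..16  -- tail padding (2B); sizeof = 16, alignof = 4
0..8  mtime  (8B, 8-aligned)
8..16  inode  (8B, 8-aligned)
16..32  offset  (16B, 4-aligned)
within Slot: e at 8
16 + 8 = 24

24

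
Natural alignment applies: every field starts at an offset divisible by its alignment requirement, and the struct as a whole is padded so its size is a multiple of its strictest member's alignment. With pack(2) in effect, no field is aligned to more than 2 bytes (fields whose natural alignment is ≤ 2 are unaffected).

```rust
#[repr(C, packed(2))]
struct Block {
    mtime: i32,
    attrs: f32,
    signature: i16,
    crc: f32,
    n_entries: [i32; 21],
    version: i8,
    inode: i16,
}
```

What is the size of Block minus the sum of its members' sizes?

0..4  mtime  (4B, 2-aligned)
4..8  attrs  (4B, 2-aligned)
8..10  signature  (2B, 2-aligned)
10..14  crc  (4B, 2-aligned)
14..98  n_entries  (84B, 2-aligned)
98..99  version  (1B, 1-aligned)
99..100  -- padding (1B)
100..102  inode  (2B, 2-aligned)
sizeof = 102, alignof = 2
data bytes 101, size 102 → padding 1

1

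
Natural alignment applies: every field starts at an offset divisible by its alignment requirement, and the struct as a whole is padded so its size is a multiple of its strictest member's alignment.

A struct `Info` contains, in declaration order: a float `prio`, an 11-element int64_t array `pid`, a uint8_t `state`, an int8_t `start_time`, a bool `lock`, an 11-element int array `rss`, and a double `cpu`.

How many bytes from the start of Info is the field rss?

0..4  prio  (4B, 4-aligned)
4..8  -- padding (4B)
8..96  pid  (88B, 8-aligned)
96..97  state  (1B, 1-aligned)
97..98  start_time  (1B, 1-aligned)
98..99  lock  (1B, 1-aligned)
99..100  -- padding (1B)
100..144  rss  (44B, 4-aligned)

100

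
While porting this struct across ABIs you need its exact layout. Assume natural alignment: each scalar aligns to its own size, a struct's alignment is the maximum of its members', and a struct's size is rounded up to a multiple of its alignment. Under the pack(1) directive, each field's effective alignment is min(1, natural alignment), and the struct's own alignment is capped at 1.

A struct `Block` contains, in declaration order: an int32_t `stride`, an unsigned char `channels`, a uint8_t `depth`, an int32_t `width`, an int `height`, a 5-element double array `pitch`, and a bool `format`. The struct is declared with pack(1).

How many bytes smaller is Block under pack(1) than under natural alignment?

natural layout:
  0..4  stride  (4B, 4-aligned)
  4..5  channels  (1B, 1-aligned)
  5..6  depth  (1B, 1-aligned)
  6..8  -- padding (2B)
  8..12  width  (4B, 4-aligned)
  12..16  height  (4B, 4-aligned)
  16..56  pitch  (40B, 8-aligned)
  56..57  format  (1B, 1-aligned)
  57..64  -- tail padding (7B)
  sizeof = 64, alignof = 8
packed(1) layout:
  0..4  stride  (4B, 1-aligned)
  4..5  channels  (1B, 1-aligned)
  5..6  depth  (1B, 1-aligned)
  6..10  width  (4B, 1-aligned)
  10..14  height  (4B, 1-aligned)
  14..54  pitch  (40B, 1-aligned)
  54..55  format  (1B, 1-aligned)
  sizeof = 55, alignof = 1
64 − 55 = 9

9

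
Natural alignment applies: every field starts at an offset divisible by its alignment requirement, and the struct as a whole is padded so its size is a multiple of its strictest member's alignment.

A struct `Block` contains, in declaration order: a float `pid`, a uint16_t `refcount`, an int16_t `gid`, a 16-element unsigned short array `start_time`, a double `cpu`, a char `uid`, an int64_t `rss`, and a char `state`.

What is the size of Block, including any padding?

0..4  pid  (4B, 4-aligned)
4..6  refcount  (2B, 2-aligned)
6..8  gid  (2B, 2-aligned)
8..40  start_time  (32B, 2-aligned)
40..48  cpu  (8B, 8-aligned)
48..49  uid  (1B, 1-aligned)
49..56  -- padding (7B)
56..64  rss  (8B, 8-aligned)
64..65  state  (1B, 1-aligned)
65..72  -- tail padding (7B)
sizeof = 72, alignof = 8

72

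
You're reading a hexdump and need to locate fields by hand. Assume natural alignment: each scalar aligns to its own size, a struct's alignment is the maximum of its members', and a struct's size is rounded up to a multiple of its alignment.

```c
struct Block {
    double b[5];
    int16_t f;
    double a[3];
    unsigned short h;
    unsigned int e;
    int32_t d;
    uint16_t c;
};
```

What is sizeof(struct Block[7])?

616

0..40  b  (40B, 8-aligned)
40..42  f  (2B, 2-aligned)
42..48  -- padding (6B)
48..72  a  (24B, 8-aligned)
72..74  h  (2B, 2-aligned)
74..76  -- padding (2B)
76..80  e  (4B, 4-aligned)
80..84  d  (4B, 4-aligned)
84..86  c  (2B, 2-aligned)
86..88  -- tail padding (2B)
sizeof = 88, alignof = 8
array of 7: 7 × 88 = 616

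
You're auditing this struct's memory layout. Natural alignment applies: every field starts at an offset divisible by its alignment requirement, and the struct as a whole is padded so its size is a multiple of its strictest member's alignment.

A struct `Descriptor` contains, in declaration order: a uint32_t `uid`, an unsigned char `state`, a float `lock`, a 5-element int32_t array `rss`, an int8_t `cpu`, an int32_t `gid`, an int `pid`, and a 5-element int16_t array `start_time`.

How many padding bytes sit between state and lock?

0..4  uid  (4B, 4-aligned)
4..5  state  (1B, 1-aligned)
5..8  -- padding (3B)
8..12  lock  (4B, 4-aligned)

3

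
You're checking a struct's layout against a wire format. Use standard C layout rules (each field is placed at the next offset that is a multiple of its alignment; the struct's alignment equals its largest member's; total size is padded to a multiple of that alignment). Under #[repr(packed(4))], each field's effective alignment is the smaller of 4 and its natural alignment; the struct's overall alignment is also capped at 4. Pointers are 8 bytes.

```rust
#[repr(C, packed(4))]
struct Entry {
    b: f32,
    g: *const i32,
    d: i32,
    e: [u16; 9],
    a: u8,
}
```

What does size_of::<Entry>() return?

@0: b [4B, align 4] → 4
@4: g [8B, align 4] → 12
@12: d [4B, align 4] → 16
@16: e [18B, align 2] → 34
@34: a [1B, align 1] → 35
+1 tail pad (align 4)
size 36, align 4

36 bytes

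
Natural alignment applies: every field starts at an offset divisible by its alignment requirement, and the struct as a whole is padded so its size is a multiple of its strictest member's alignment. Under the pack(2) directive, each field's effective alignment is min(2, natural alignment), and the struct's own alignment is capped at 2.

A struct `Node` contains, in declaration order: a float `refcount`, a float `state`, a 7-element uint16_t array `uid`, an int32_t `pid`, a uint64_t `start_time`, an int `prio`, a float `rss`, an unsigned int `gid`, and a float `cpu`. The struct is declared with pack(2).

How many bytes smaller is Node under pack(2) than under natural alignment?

6

natural layout:
  0..4  refcount  (4B, 4-aligned)
  4..8  state  (4B, 4-aligned)
  8..22  uid  (14B, 2-aligned)
  22..24  -- padding (2B)
  24..28  pid  (4B, 4-aligned)
  28..32  -- padding (4B)
  32..40  start_time  (8B, 8-aligned)
  40..44  prio  (4B, 4-aligned)
  44..48  rss  (4B, 4-aligned)
  48..52  gid  (4B, 4-aligned)
  52..56  cpu  (4B, 4-aligned)
  sizeof = 56, alignof = 8
packed(2) layout:
  0..4  refcount  (4B, 2-aligned)
  4..8  state  (4B, 2-aligned)
  8..22  uid  (14B, 2-aligned)
  22..26  pid  (4B, 2-aligned)
  26..34  start_time  (8B, 2-aligned)
  34..38  prio  (4B, 2-aligned)
  38..42  rss  (4B, 2-aligned)
  42..46  gid  (4B, 2-aligned)
  46..50  cpu  (4B, 2-aligned)
  sizeof = 50, alignof = 2
56 − 50 = 6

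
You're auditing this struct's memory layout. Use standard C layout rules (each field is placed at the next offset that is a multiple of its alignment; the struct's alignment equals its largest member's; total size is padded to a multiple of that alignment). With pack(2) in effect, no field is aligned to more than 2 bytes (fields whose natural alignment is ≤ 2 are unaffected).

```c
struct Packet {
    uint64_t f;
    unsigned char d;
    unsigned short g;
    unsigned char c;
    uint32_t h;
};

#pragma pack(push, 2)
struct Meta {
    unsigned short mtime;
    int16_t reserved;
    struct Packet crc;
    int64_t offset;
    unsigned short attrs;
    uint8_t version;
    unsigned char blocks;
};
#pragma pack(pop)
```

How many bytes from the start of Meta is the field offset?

28

Packet: @0: f [8B, align 8] → 8; @8: d [1B, align 1] → 9; +1 pad (align 2); @10: g [2B, align 2] → 12; @12: c [1B, align 1] → 13; +3 pad (align 4); @16: h [4B, align 4] → 20; +4 tail pad (align 8); size 24, align 8
@0: mtime [2B, align 2] → 2
@2: reserved [2B, align 2] → 4
@4: crc [24B, align 2] → 28
@28: offset [8B, align 2] → 36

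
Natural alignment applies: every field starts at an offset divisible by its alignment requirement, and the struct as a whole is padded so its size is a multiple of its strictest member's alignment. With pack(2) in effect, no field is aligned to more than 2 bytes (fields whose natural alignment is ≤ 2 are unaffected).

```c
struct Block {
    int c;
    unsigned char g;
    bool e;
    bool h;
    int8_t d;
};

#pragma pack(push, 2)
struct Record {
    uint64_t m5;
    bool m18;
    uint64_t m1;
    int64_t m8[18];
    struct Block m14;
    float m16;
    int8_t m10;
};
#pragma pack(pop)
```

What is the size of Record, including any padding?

176 bytes

Block: c at 0 (size 4, align 4) → ends 4; g at 4 (size 1, align 1) → ends 5; e at 5 (size 1, align 1) → ends 6; h at 6 (size 1, align 1) → ends 7; d at 7 (size 1, align 1) → ends 8; total 8 bytes, alignment 4
m5 at 0 (size 8, align 2) → ends 8
m18 at 8 (size 1, align 1) → ends 9
pad 1 to align 2 for m1
m1 at 10 (size 8, align 2) → ends 18
m8 at 18 (size 144, align 2) → ends 162
m14 at 162 (size 8, align 2) → ends 170
m16 at 170 (size 4, align 2) → ends 174
m10 at 174 (size 1, align 1) → ends 175
tail pad 1 to reach multiple of 2
total 176 bytes, alignment 2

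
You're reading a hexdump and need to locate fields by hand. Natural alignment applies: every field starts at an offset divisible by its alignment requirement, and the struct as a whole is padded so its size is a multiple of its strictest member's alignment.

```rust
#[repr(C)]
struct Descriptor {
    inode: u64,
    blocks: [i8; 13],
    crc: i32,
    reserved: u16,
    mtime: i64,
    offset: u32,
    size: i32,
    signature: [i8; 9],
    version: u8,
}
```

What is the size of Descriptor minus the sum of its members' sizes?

0..8  inode  (8B, 8-aligned)
8..21  blocks  (13B, 1-aligned)
21..24  -- padding (3B)
24..28  crc  (4B, 4-aligned)
28..30  reserved  (2B, 2-aligned)
30..32  -- padding (2B)
32..40  mtime  (8B, 8-aligned)
40..44  offset  (4B, 4-aligned)
44..48  size  (4B, 4-aligned)
48..57  signature  (9B, 1-aligned)
57..58  version  (1B, 1-aligned)
58..64  -- tail padding (6B)
sizeof = 64, alignof = 8
data bytes 53, size 64 → padding 11

11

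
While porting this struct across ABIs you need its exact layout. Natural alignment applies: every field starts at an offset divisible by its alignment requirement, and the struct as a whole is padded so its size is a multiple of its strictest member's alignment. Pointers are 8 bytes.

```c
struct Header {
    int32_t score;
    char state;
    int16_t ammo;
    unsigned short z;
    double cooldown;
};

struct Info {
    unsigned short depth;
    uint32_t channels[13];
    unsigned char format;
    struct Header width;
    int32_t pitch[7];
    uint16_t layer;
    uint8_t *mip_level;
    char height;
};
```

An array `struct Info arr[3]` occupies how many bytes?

408

Header: score at 0 (size 4, align 4) → ends 4; state at 4 (size 1, align 1) → ends 5; pad 1 to align 2 for ammo; ammo at 6 (size 2, align 2) → ends 8; z at 8 (size 2, align 2) → ends 10; pad 6 to align 8 for cooldown; cooldown at 16 (size 8, align 8) → ends 24; total 24 bytes, alignment 8
depth at 0 (size 2, align 2) → ends 2
pad 2 to align 4 for channels
channels at 4 (size 52, align 4) → ends 56
format at 56 (size 1, align 1) → ends 57
pad 7 to align 8 for width
width at 64 (size 24, align 8) → ends 88
pitch at 88 (size 28, align 4) → ends 116
layer at 116 (size 2, align 2) → ends 118
pad 2 to align 8 for mip_level
mip_level at 120 (size 8, align 8) → ends 128
height at 128 (size 1, align 1) → ends 129
tail pad 7 to reach multiple of 8
total 136 bytes, alignment 8
array of 3: 3 × 136 = 408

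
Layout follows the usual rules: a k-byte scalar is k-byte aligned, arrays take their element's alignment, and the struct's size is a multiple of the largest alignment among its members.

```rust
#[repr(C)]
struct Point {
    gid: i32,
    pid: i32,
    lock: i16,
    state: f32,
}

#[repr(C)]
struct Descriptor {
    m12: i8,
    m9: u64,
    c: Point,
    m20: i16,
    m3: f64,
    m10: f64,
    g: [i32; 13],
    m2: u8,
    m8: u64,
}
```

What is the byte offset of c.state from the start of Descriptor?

28

Point: 0..4  gid  (4B, 4-aligned); 4..8  pid  (4B, 4-aligned); 8..10  lock  (2B, 2-aligned); 10..12  -- padding (2B); 12..16  state  (4B, 4-aligned); sizeof = 16, alignof = 4
0..1  m12  (1B, 1-aligned)
1..8  -- padding (7B)
8..16  m9  (8B, 8-aligned)
16..32  c  (16B, 4-aligned)
within Point: state at 12
16 + 12 = 28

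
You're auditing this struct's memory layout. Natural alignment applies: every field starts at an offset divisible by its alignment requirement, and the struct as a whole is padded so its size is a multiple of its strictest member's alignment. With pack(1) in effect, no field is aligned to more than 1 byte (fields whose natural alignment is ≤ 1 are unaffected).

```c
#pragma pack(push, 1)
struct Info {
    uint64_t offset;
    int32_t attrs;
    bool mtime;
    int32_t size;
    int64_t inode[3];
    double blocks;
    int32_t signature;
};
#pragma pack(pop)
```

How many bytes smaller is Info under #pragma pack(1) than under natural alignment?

11

natural layout:
  @0: offset [8B, align 8] → 8
  @8: attrs [4B, align 4] → 12
  @12: mtime [1B, align 1] → 13
  +3 pad (align 4)
  @16: size [4B, align 4] → 20
  +4 pad (align 8)
  @24: inode [24B, align 8] → 48
  @48: blocks [8B, align 8] → 56
  @56: signature [4B, align 4] → 60
  +4 tail pad (align 8)
  size 64, align 8
packed(1) layout:
  @0: offset [8B, align 1] → 8
  @8: attrs [4B, align 1] → 12
  @12: mtime [1B, align 1] → 13
  @13: size [4B, align 1] → 17
  @17: inode [24B, align 1] → 41
  @41: blocks [8B, align 1] → 49
  @49: signature [4B, align 1] → 53
  size 53, align 1
64 − 53 = 11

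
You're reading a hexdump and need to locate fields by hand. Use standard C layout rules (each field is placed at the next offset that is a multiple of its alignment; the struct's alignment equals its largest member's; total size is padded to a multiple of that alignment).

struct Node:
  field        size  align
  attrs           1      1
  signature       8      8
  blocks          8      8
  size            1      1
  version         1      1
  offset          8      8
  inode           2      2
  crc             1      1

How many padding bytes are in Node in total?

attrs at 0 (size 1, align 1) → ends 1
pad 7 to align 8 for signature
signature at 8 (size 8, align 8) → ends 16
blocks at 16 (size 8, align 8) → ends 24
size at 24 (size 1, align 1) → ends 25
version at 25 (size 1, align 1) → ends 26
pad 6 to align 8 for offset
offset at 32 (size 8, align 8) → ends 40
inode at 40 (size 2, align 2) → ends 42
crc at 42 (size 1, align 1) → ends 43
tail pad 5 to reach multiple of 8
total 48 bytes, alignment 8
data bytes 30, size 48 → padding 18

18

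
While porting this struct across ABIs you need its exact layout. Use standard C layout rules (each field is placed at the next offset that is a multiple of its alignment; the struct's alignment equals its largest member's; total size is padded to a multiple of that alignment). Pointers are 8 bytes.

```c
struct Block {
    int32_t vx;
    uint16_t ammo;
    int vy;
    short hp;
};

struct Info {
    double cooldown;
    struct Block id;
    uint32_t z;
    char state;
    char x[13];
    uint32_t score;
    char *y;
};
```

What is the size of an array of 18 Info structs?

1008

Block: 0..4  vx  (4B, 4-aligned); 4..6  ammo  (2B, 2-aligned); 6..8  -- padding (2B); 8..12  vy  (4B, 4-aligned); 12..14  hp  (2B, 2-aligned); 14..16  -- tail padding (2B); sizeof = 16, alignof = 4
0..8  cooldown  (8B, 8-aligned)
8..24  id  (16B, 4-aligned)
24..28  z  (4B, 4-aligned)
28..29  state  (1B, 1-aligned)
29..42  x  (13B, 1-aligned)
42..44  -- padding (2B)
44..48  score  (4B, 4-aligned)
48..56  y  (8B, 8-aligned)
sizeof = 56, alignof = 8
array of 18: 18 × 56 = 1008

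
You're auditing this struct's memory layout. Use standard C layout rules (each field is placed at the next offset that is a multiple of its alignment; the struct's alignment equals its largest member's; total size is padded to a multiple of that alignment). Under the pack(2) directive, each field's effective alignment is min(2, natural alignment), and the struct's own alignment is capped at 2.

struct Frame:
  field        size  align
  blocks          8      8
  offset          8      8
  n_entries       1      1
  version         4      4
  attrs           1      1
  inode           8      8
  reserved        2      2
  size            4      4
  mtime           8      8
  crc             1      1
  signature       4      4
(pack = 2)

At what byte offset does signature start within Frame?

48

blocks at 0 (size 8, align 2) → ends 8
offset at 8 (size 8, align 2) → ends 16
n_entries at 16 (size 1, align 1) → ends 17
pad 1 to align 2 for version
version at 18 (size 4, align 2) → ends 22
attrs at 22 (size 1, align 1) → ends 23
pad 1 to align 2 for inode
inode at 24 (size 8, align 2) → ends 32
reserved at 32 (size 2, align 2) → ends 34
size at 34 (size 4, align 2) → ends 38
mtime at 38 (size 8, align 2) → ends 46
crc at 46 (size 1, align 1) → ends 47
pad 1 to align 2 for signature
signature at 48 (size 4, align 2) → ends 52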